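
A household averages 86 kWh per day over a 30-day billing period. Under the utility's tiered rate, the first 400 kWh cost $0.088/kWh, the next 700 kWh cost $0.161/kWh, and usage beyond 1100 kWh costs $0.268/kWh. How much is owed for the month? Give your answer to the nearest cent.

Usage = 86 kWh/day × 30 days = 2580 kWh
First 400 kWh × $0.088 = $35.20
Next 700 kWh × $0.161 = $112.70
Remaining 1480 kWh × $0.268 = $396.64
Total = $544.54

$544.54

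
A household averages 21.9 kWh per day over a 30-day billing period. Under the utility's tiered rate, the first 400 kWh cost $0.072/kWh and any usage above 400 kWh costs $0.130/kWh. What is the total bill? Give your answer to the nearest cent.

$62.21

Usage = 21.9 kWh/day × 30 days = 657 kWh
First 400 kWh × $0.072 = $28.80
Remaining 257 kWh × $0.130 = $33.41
Total = $62.21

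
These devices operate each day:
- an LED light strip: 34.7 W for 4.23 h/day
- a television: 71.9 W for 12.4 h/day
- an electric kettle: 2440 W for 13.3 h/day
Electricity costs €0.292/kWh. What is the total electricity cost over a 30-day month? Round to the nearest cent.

€293.38

LED light strip: 34.7 W × 4.23 h × 30 d = 4,403 Wh = 4.403 kWh
television: 71.9 W × 12.4 h × 30 d = 26,747 Wh = 26.75 kWh
electric kettle: 2440 W × 13.3 h × 30 d = 973,560 Wh = 973.6 kWh
Total energy = 4.403 + 26.75 + 973.6 = 1,005 kWh
Cost = 1,005 kWh × €0.292 = €293.38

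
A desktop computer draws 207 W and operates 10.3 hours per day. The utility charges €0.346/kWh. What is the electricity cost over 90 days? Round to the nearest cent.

€66.39

Energy = 207 W × 10.3 h/day × 90 days = 191,889 Wh = 191.9 kWh
Cost = 191.9 kWh × €0.346/kWh = €66.39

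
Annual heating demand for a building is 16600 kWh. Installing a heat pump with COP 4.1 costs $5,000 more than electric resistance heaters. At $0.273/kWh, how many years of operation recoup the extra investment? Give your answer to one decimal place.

1.5 years

Resistance: 16600 kWh × $0.273 = $4,531.80/yr
Heat pump: 16600 / 4.1 = 4049 kWh in → × $0.273 = $1,105.32/yr
Annual savings = $3,426.48
Payback = $5,000 / $3,426.48 = 1.46 years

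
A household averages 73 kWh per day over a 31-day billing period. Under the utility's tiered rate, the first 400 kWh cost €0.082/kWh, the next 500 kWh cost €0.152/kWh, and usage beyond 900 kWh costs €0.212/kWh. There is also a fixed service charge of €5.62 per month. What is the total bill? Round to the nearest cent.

€403.38

Usage = 73 kWh/day × 31 days = 2263 kWh
First 400 kWh × €0.082 = €32.80
Next 500 kWh × €0.152 = €76.00
Remaining 1363 kWh × €0.212 = €288.96
Energy charge = €397.76; + service €5.62 = €403.38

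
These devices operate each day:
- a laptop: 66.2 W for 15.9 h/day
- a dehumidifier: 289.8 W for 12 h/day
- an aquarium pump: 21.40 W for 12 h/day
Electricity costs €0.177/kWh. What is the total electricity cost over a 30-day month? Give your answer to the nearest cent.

laptop: 66.2 W × 15.9 h × 30 d = 31,577 Wh = 31.58 kWh
dehumidifier: 289.8 W × 12 h × 30 d = 104,328 Wh = 104.3 kWh
aquarium pump: 21.40 W × 12 h × 30 d = 7,704 Wh = 7.704 kWh
Total energy = 31.58 + 104.3 + 7.704 = 143.6 kWh
Cost = 143.6 kWh × €0.177 = €25.42

€25.42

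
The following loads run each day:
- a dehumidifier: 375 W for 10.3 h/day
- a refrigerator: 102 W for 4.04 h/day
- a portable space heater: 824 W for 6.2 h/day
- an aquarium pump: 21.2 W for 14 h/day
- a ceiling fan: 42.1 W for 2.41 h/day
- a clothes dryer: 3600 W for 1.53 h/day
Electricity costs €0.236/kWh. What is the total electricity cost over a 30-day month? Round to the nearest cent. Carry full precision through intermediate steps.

€108.25

dehumidifier: 375 W × 10.3 h × 30 d = 115,875 Wh = 115.9 kWh
refrigerator: 102 W × 4.04 h × 30 d = 12,362 Wh = 12.36 kWh
portable space heater: 824 W × 6.2 h × 30 d = 153,264 Wh = 153.3 kWh
aquarium pump: 21.2 W × 14 h × 30 d = 8,904 Wh = 8.904 kWh
ceiling fan: 42.1 W × 2.41 h × 30 d = 3,044 Wh = 3.044 kWh
clothes dryer: 3600 W × 1.53 h × 30 d = 165,240 Wh = 165.2 kWh
Total energy = 115.9 + 12.36 + 153.3 + 8.904 + 3.044 + 165.2 = 458.7 kWh
Cost = 458.7 kWh × €0.236 = €108.25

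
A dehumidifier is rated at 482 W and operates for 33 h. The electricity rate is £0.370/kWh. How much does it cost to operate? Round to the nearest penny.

Energy = 482 W × 33 h = 15,906 Wh = 15.91 kWh
Cost = 15.91 kWh × £0.370/kWh = £5.89

£5.89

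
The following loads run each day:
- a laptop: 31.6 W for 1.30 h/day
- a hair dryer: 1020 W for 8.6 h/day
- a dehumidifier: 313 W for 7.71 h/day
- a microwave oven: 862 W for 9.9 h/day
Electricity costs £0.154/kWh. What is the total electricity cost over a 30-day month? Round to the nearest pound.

laptop: 31.6 W × 1.30 h × 30 d = 1,232 Wh = 1.232 kWh
hair dryer: 1020 W × 8.6 h × 30 d = 263,160 Wh = 263.2 kWh
dehumidifier: 313 W × 7.71 h × 30 d = 72,397 Wh = 72.4 kWh
microwave oven: 862 W × 9.9 h × 30 d = 256,014 Wh = 256 kWh
Total energy = 1.232 + 263.2 + 72.4 + 256 = 592.8 kWh
Cost = 592.8 kWh × £0.154 = £91.29 ≈ £91

£91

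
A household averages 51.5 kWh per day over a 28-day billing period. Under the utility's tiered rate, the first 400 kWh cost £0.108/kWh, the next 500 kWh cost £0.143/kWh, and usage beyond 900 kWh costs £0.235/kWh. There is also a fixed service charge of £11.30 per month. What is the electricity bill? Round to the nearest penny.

£253.37

Usage = 51.5 kWh/day × 28 days = 1442 kWh
First 400 kWh × £0.108 = £43.20
Next 500 kWh × £0.143 = £71.50
Remaining 542 kWh × £0.235 = £127.37
Energy charge = £242.07; + service £11.30 = £253.37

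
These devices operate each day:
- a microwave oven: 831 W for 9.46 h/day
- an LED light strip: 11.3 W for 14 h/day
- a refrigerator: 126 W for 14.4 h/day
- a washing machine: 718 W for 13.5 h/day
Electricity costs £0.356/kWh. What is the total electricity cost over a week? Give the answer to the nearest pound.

microwave oven: 831 W × 9.46 h × 7 d = 55,029 Wh = 55.03 kWh
LED light strip: 11.3 W × 14 h × 7 d = 1,107 Wh = 1.107 kWh
refrigerator: 126 W × 14.4 h × 7 d = 12,701 Wh = 12.7 kWh
washing machine: 718 W × 13.5 h × 7 d = 67,851 Wh = 67.85 kWh
Total energy = 55.03 + 1.107 + 12.7 + 67.85 = 136.7 kWh
Cost = 136.7 kWh × £0.356 = £48.66 ≈ £49

£49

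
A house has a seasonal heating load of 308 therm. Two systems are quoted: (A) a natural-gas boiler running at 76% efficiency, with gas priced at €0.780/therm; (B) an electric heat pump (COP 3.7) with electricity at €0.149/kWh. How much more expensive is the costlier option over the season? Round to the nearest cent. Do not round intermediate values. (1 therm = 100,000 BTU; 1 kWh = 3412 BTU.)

Heat load = 308 therm × 100,000 = 30,800,000 BTU
Gas: input = 30,800,000 / 0.76 = 40,526,316 BTU = 405.3 therm → 405.3 × €0.780 = €316.11
Heat pump: 30,800,000 BTU / 3412 = 9,027 kWh heat; / 3.7 = 2,440 kWh in → × €0.149 = €363.52
Difference = |€316.11 − €363.52| = €47.41

€47.41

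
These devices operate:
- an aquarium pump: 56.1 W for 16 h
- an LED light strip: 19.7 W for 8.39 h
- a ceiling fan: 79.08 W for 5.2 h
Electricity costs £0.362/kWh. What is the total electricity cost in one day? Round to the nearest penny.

£0.53

aquarium pump: 56.1 W × 16 h = 898 Wh = 0.8976 kWh
LED light strip: 19.7 W × 8.39 h = 165 Wh = 0.1653 kWh
ceiling fan: 79.08 W × 5.2 h = 411 Wh = 0.4112 kWh
Total energy = 0.8976 + 0.1653 + 0.4112 = 1.474 kWh
Cost = 1.474 kWh × £0.362 = £0.53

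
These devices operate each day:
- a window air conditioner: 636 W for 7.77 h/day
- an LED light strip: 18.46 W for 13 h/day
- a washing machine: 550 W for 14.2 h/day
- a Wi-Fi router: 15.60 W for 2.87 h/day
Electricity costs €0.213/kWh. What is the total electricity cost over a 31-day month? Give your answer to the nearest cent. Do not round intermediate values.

window air conditioner: 636 W × 7.77 h × 31 d = 153,193 Wh = 153.2 kWh
LED light strip: 18.46 W × 13 h × 31 d = 7,439 Wh = 7.439 kWh
washing machine: 550 W × 14.2 h × 31 d = 242,110 Wh = 242.1 kWh
Wi-Fi router: 15.60 W × 2.87 h × 31 d = 1,388 Wh = 1.388 kWh
Total energy = 153.2 + 7.439 + 242.1 + 1.388 = 404.1 kWh
Cost = 404.1 kWh × €0.213 = €86.08

€86.08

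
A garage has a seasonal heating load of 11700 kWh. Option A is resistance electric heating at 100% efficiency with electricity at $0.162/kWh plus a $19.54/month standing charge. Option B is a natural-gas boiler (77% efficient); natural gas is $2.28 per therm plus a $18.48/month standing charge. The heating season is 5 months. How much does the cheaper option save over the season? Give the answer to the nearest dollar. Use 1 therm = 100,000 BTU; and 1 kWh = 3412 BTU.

$719

Heat load = 11700 kWh × 3412 = 39,920,400 BTU
Gas: input = 39,920,400 / 0.77 = 51,844,675 BTU = 518.4 therm → 518.4 × $2.28 = $1,182.06; + 5 × $18.48 standing = $1,274.46
Electric: 39,920,400 BTU / 3412 = 11,700 kWh → × $0.162 = $1,895.40; + 5 × $19.54 standing = $1,993.10
Difference = |$1,274.46 − $1,993.10| = $718.64 ≈ $719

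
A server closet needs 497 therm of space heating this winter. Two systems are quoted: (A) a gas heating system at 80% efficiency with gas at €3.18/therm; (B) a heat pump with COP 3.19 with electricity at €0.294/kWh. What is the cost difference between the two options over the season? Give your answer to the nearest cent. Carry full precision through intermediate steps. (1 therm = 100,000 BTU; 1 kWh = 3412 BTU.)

€633.11

Heat load = 497 therm × 100,000 = 49,700,000 BTU
Gas: input = 49,700,000 / 0.80 = 62,125,000 BTU = 621.2 therm → 621.2 × €3.18 = €1,975.58
Heat pump: 49,700,000 BTU / 3412 = 14,570 kWh heat; / 3.19 = 4,566 kWh in → × €0.294 = €1,342.47
Difference = |€1,975.58 − €1,342.47| = €633.11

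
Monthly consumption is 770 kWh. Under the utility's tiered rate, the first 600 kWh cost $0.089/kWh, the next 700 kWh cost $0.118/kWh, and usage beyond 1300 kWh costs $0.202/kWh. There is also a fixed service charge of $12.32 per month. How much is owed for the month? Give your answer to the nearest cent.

$85.78

First 600 kWh × $0.089 = $53.40
Next 170 kWh × $0.118 = $20.06
Remaining tier: 0 kWh (not reached)
Energy charge = $73.46; + service $12.32 = $85.78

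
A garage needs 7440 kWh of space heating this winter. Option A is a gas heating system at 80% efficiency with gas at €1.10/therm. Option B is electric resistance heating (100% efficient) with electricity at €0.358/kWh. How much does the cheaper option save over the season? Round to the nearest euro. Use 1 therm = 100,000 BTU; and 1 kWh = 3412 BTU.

Heat load = 7440 kWh × 3412 = 25,385,280 BTU
Gas: input = 25,385,280 / 0.80 = 31,731,600 BTU = 317.3 therm → 317.3 × €1.10 = €349.05
Electric: 25,385,280 BTU / 3412 = 7,440 kWh → × €0.358 = €2,663.52
Difference = |€349.05 − €2,663.52| = €2,314.47 ≈ €2314

€2314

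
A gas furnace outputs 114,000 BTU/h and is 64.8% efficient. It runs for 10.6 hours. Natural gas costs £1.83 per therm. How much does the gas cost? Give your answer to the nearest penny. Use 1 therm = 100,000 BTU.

£34.13

Heat delivered = 114,000 BTU/h × 10.6 h = 1,208,400 BTU
Gas input = 1,208,400 / 0.648 = 1,864,815 BTU
= 1,864,815 / 100,000 = 18.65 therm
Cost = 18.65 × £1.83/therm = £34.13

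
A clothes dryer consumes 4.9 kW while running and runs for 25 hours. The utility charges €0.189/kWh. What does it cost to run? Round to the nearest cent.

€23.15

Energy = 4900 W × 25 h = 122,500 Wh = 122.5 kWh
Cost = 122.5 kWh × €0.189/kWh = €23.15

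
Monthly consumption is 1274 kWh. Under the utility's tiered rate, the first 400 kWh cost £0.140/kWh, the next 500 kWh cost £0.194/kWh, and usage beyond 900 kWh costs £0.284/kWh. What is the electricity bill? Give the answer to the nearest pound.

First 400 kWh × £0.140 = £56.00
Next 500 kWh × £0.194 = £97.00
Remaining 374 kWh × £0.284 = £106.22
Total = £259.22 ≈ £259

£259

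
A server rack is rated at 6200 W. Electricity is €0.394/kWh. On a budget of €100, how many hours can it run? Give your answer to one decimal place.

Energy budget = €100 / €0.394 per kWh = 253.8 kWh = 253,807 Wh
Runtime = 253,807 Wh / 6200 W = 40.94 h

40.9 h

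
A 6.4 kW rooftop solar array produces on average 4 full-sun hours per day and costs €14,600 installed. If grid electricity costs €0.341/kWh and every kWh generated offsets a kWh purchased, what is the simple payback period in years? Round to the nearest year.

5 years

Daily generation = 6.4 kW × 4 h = 25.6 kWh
Annual generation = 25.6 × 365 = 9344 kWh
Annual savings = 9344 × €0.341 = €3,186.30
Payback = €14,600 / €3,186.30 = 4.58 years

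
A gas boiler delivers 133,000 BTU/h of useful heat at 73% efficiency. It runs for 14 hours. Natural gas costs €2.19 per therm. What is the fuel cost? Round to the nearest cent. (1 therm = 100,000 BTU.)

Heat delivered = 133,000 BTU/h × 14 h = 1,862,000 BTU
Gas input = 1,862,000 / 0.73 = 2,550,685 BTU
= 2,550,685 / 100,000 = 25.51 therm
Cost = 25.51 × €2.19/therm = €55.86

€55.86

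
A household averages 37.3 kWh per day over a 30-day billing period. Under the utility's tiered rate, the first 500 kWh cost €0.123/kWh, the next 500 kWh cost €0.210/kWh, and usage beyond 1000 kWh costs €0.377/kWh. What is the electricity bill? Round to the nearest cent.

Usage = 37.3 kWh/day × 30 days = 1119 kWh
First 500 kWh × €0.123 = €61.50
Next 500 kWh × €0.210 = €105.00
Remaining 119 kWh × €0.377 = €44.86
Total = €211.36

€211.36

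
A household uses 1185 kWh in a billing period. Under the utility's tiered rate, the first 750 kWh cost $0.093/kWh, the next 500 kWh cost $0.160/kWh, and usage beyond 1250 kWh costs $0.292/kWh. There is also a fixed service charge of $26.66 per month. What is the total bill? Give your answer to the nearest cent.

First 750 kWh × $0.093 = $69.75
Next 435 kWh × $0.160 = $69.60
Remaining tier: 0 kWh (not reached)
Energy charge = $139.35; + service $26.66 = $166.01

$166.01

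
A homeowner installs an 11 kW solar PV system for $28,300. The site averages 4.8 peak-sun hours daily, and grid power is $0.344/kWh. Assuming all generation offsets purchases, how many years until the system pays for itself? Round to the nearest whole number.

Daily generation = 11 kW × 4.8 h = 52.8 kWh
Annual generation = 52.8 × 365 = 19272 kWh
Annual savings = 19272 × $0.344 = $6,629.57
Payback = $28,300 / $6,629.57 = 4.27 years

4 years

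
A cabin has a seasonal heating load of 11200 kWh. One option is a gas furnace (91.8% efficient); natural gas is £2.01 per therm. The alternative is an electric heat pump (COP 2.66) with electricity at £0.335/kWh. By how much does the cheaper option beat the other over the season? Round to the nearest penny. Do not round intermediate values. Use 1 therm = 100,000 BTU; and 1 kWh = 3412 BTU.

Heat load = 11200 kWh × 3412 = 38,214,400 BTU
Gas: input = 38,214,400 / 0.918 = 41,627,887 BTU = 416.3 therm → 416.3 × £2.01 = £836.72
Heat pump: 38,214,400 BTU / 3412 = 11,200 kWh heat; / 2.66 = 4,211 kWh in → × £0.335 = £1,410.53
Difference = |£836.72 − £1,410.53| = £573.81

£573.81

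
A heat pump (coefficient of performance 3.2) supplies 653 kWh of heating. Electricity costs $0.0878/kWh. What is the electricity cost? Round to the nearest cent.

$17.92

Electrical input = 653 kWh / 3.2 = 204.1 kWh
Cost = 204.1 × $0.0878/kWh = $17.92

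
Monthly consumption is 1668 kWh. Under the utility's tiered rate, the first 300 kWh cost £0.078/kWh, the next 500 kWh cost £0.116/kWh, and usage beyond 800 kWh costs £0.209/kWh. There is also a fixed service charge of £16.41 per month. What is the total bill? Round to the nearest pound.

First 300 kWh × £0.078 = £23.40
Next 500 kWh × £0.116 = £58.00
Remaining 868 kWh × £0.209 = £181.41
Energy charge = £262.81; + service £16.41 = £279.22 ≈ £279

£279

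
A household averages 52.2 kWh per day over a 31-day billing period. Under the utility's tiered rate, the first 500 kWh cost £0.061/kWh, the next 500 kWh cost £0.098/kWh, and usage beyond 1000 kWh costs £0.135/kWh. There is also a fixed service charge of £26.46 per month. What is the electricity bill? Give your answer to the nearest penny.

Usage = 52.2 kWh/day × 31 days = 1618.2 kWh
First 500 kWh × £0.061 = £30.50
Next 500 kWh × £0.098 = £49.00
Remaining 618.2 kWh × £0.135 = £83.46
Energy charge = £162.96; + service £26.46 = £189.42

£189.42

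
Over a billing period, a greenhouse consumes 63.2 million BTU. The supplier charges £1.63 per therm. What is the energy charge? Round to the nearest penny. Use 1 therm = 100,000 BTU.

63.2 million BTU × (10 therm/million BTU) = 632 therm
Cost = 632 therm × £1.63/therm = £1,030.16

£1030.16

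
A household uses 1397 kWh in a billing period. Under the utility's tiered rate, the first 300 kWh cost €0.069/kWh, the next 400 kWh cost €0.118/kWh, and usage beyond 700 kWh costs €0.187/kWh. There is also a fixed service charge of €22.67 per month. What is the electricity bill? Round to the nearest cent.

First 300 kWh × €0.069 = €20.70
Next 400 kWh × €0.118 = €47.20
Remaining 697 kWh × €0.187 = €130.34
Energy charge = €198.24; + service €22.67 = €220.91

€220.91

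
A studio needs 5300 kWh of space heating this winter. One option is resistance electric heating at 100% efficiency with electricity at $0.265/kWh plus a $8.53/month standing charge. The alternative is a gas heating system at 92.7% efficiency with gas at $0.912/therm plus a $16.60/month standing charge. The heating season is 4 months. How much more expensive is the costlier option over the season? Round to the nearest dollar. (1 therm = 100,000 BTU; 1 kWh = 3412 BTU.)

$1194

Heat load = 5300 kWh × 3412 = 18,083,600 BTU
Gas: input = 18,083,600 / 0.927 = 19,507,659 BTU = 195.1 therm → 195.1 × $0.912 = $177.91; + 4 × $16.60 standing = $244.31
Electric: 18,083,600 BTU / 3412 = 5,300 kWh → × $0.265 = $1,404.50; + 4 × $8.53 standing = $1,438.62
Difference = |$244.31 − $1,438.62| = $1,194.31 ≈ $1194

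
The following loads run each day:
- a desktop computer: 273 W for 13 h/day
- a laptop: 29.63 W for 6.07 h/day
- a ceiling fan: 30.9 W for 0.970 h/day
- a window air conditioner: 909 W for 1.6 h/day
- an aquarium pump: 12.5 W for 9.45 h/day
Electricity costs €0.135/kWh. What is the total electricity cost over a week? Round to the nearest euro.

€5

desktop computer: 273 W × 13 h × 7 d = 24,843 Wh = 24.84 kWh
laptop: 29.63 W × 6.07 h × 7 d = 1,259 Wh = 1.259 kWh
ceiling fan: 30.9 W × 0.970 h × 7 d = 210 Wh = 0.2098 kWh
window air conditioner: 909 W × 1.6 h × 7 d = 10,181 Wh = 10.18 kWh
aquarium pump: 12.5 W × 9.45 h × 7 d = 827 Wh = 0.8269 kWh
Total energy = 24.84 + 1.259 + 0.2098 + 10.18 + 0.8269 = 37.32 kWh
Cost = 37.32 kWh × €0.135 = €5.04 ≈ €5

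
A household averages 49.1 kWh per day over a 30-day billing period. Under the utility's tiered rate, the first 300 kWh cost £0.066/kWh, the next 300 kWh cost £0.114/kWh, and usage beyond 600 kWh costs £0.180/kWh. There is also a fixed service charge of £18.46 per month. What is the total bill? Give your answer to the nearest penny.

£229.60

Usage = 49.1 kWh/day × 30 days = 1473 kWh
First 300 kWh × £0.066 = £19.80
Next 300 kWh × £0.114 = £34.20
Remaining 873 kWh × £0.180 = £157.14
Energy charge = £211.14; + service £18.46 = £229.60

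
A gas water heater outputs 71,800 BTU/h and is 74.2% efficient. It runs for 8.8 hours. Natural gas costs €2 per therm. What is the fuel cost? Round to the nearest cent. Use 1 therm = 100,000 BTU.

€17.03

Heat delivered = 71,800 BTU/h × 8.8 h = 631,840 BTU
Gas input = 631,840 / 0.742 = 851,536 BTU
= 851,536 / 100,000 = 8.515 therm
Cost = 8.515 × €2/therm = €17.03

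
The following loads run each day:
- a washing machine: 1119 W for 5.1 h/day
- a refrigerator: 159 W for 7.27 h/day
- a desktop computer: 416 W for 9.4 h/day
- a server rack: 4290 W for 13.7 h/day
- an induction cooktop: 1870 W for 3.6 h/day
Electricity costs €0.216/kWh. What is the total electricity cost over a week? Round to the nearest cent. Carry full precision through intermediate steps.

€115.33

washing machine: 1119 W × 5.1 h × 7 d = 39,948 Wh = 39.95 kWh
refrigerator: 159 W × 7.27 h × 7 d = 8,092 Wh = 8.092 kWh
desktop computer: 416 W × 9.4 h × 7 d = 27,373 Wh = 27.37 kWh
server rack: 4290 W × 13.7 h × 7 d = 411,411 Wh = 411.4 kWh
induction cooktop: 1870 W × 3.6 h × 7 d = 47,124 Wh = 47.12 kWh
Total energy = 39.95 + 8.092 + 27.37 + 411.4 + 47.12 = 533.9 kWh
Cost = 533.9 kWh × €0.216 = €115.33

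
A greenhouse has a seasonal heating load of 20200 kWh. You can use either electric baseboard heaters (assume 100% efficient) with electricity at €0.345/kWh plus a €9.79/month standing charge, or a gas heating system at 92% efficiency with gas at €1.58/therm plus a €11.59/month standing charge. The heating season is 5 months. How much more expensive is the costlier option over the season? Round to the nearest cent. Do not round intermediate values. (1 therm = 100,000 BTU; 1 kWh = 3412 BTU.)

€5776.33

Heat load = 20200 kWh × 3412 = 68,922,400 BTU
Gas: input = 68,922,400 / 0.92 = 74,915,652 BTU = 749.2 therm → 749.2 × €1.58 = €1,183.67; + 5 × €11.59 standing = €1,241.62
Electric: 68,922,400 BTU / 3412 = 20,200 kWh → × €0.345 = €6,969.00; + 5 × €9.79 standing = €7,017.95
Difference = |€1,241.62 − €7,017.95| = €5,776.33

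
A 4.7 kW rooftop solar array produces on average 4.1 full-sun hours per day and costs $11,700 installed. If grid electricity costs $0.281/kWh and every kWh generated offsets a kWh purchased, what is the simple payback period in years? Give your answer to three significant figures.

5.92 years

Daily generation = 4.7 kW × 4.1 h = 19.27 kWh
Annual generation = 19.27 × 365 = 7033.6 kWh
Annual savings = 7033.6 × $0.281 = $1,976.43
Payback = $11,700 / $1,976.43 = 5.92 years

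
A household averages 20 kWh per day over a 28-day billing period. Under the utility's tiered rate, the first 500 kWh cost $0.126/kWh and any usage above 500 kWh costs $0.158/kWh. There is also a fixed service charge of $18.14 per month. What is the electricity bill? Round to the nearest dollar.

$91

Usage = 20 kWh/day × 28 days = 560 kWh
First 500 kWh × $0.126 = $63.00
Remaining 60 kWh × $0.158 = $9.48
Energy charge = $72.48; + service $18.14 = $90.62 ≈ $91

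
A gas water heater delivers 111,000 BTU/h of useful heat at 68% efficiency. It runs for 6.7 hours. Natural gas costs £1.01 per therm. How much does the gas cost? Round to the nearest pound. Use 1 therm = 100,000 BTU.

£11

Heat delivered = 111,000 BTU/h × 6.7 h = 743,700 BTU
Gas input = 743,700 / 0.68 = 1,093,676 BTU
= 1,093,676 / 100,000 = 10.94 therm
Cost = 10.94 × £1.01/therm = £11.05 ≈ £11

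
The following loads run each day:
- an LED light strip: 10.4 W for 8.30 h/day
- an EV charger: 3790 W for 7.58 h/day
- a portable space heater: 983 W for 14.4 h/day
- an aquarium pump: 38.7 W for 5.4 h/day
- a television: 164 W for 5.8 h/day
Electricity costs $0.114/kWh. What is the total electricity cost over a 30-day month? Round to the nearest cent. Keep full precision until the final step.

$150.92

LED light strip: 10.4 W × 8.30 h × 30 d = 2,590 Wh = 2.59 kWh
EV charger: 3790 W × 7.58 h × 30 d = 861,846 Wh = 861.8 kWh
portable space heater: 983 W × 14.4 h × 30 d = 424,656 Wh = 424.7 kWh
aquarium pump: 38.7 W × 5.4 h × 30 d = 6,269 Wh = 6.269 kWh
television: 164 W × 5.8 h × 30 d = 28,536 Wh = 28.54 kWh
Total energy = 2.59 + 861.8 + 424.7 + 6.269 + 28.54 = 1,324 kWh
Cost = 1,324 kWh × $0.114 = $150.92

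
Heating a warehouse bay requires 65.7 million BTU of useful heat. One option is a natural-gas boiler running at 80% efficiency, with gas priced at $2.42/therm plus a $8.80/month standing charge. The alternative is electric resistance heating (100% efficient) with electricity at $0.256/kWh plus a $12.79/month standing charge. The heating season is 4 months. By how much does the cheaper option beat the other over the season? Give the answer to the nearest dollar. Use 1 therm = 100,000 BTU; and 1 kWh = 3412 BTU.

$2958

Heat load = 65.7 × 10⁶ BTU = 65,700,000 BTU
Gas: input = 65,700,000 / 0.800 = 82,125,000 BTU = 821.2 therm → 821.2 × $2.42 = $1,987.42; + 4 × $8.80 standing = $2,022.62
Electric: 65,700,000 BTU / 3412 = 19,260 kWh → × $0.256 = $4,929.43; + 4 × $12.79 standing = $4,980.59
Difference = |$2,022.62 − $4,980.59| = $2,957.96 ≈ $2958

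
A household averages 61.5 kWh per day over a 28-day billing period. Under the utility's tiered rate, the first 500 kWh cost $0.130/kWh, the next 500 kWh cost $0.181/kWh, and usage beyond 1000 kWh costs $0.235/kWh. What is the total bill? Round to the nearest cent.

Usage = 61.5 kWh/day × 28 days = 1722 kWh
First 500 kWh × $0.130 = $65.00
Next 500 kWh × $0.181 = $90.50
Remaining 722 kWh × $0.235 = $169.67
Total = $325.17

$325.17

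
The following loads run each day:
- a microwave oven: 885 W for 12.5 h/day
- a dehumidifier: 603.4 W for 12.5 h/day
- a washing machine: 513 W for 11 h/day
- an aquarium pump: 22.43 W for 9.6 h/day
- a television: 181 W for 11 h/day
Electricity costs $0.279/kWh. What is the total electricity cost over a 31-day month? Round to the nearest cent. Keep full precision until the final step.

$228.80

microwave oven: 885 W × 12.5 h × 31 d = 342,938 Wh = 342.9 kWh
dehumidifier: 603.4 W × 12.5 h × 31 d = 233,818 Wh = 233.8 kWh
washing machine: 513 W × 11 h × 31 d = 174,933 Wh = 174.9 kWh
aquarium pump: 22.43 W × 9.6 h × 31 d = 6,675 Wh = 6.675 kWh
television: 181 W × 11 h × 31 d = 61,721 Wh = 61.72 kWh
Total energy = 342.9 + 233.8 + 174.9 + 6.675 + 61.72 = 820.1 kWh
Cost = 820.1 kWh × $0.279 = $228.80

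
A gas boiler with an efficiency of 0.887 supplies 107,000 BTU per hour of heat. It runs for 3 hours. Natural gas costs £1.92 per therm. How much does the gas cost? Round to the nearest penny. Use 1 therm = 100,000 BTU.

£6.95

Heat delivered = 107,000 BTU/h × 3 h = 321,000 BTU
Gas input = 321,000 / 0.887 = 361,894 BTU
= 361,894 / 100,000 = 3.619 therm
Cost = 3.619 × £1.92/therm = £6.95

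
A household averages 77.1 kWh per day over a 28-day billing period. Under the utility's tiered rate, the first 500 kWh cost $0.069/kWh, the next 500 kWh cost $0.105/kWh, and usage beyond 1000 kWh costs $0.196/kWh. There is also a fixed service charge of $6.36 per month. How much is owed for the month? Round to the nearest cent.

$320.48

Usage = 77.1 kWh/day × 28 days = 2158.8 kWh
First 500 kWh × $0.069 = $34.50
Next 500 kWh × $0.105 = $52.50
Remaining 1158.8 kWh × $0.196 = $227.12
Energy charge = $314.12; + service $6.36 = $320.48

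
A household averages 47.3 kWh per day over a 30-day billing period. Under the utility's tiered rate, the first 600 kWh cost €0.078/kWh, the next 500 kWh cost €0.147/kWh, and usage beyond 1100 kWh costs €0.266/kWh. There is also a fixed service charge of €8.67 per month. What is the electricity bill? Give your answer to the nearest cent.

€213.82

Usage = 47.3 kWh/day × 30 days = 1419 kWh
First 600 kWh × €0.078 = €46.80
Next 500 kWh × €0.147 = €73.50
Remaining 319 kWh × €0.266 = €84.85
Energy charge = €205.15; + service €8.67 = €213.82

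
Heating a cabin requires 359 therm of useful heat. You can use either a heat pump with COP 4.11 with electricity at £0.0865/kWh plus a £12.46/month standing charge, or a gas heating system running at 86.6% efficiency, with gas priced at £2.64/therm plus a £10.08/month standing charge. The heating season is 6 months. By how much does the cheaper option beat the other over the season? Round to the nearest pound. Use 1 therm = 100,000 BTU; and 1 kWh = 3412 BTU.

£859

Heat load = 359 therm × 100,000 = 35,900,000 BTU
Gas: input = 35,900,000 / 0.866 = 41,454,965 BTU = 414.5 therm → 414.5 × £2.64 = £1,094.41; + 6 × £10.08 standing = £1,154.89
Heat pump: 35,900,000 BTU / 3412 = 10,520 kWh heat; / 4.11 = 2,560 kWh in → × £0.0865 = £221.44; + 6 × £12.46 standing = £296.20
Difference = |£1,154.89 − £296.20| = £858.69 ≈ £859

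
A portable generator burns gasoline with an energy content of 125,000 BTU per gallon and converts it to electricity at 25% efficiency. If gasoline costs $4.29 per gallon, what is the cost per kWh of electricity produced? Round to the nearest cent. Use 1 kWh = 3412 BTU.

Electrical output per gallon = 125,000 BTU × 0.25 / 3412 BTU/kWh = 9.159 kWh
Cost per kWh = $4.29 / 9.159 kWh = $0.468

$0.47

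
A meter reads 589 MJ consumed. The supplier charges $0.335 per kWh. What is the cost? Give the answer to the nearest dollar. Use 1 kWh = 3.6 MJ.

589 MJ × (0.27778 kWh/MJ) = 163.6 kWh
Cost = 163.6 kWh × $0.335/kWh = $54.81 ≈ $55

$55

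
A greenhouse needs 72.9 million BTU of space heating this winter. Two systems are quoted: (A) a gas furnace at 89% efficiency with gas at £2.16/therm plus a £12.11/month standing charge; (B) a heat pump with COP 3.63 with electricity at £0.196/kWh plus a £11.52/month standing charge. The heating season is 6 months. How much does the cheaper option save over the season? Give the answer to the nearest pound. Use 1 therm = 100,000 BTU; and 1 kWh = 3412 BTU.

Heat load = 72.9 × 10⁶ BTU = 72,900,000 BTU
Gas: input = 72,900,000 / 0.89 = 81,910,112 BTU = 819.1 therm → 819.1 × £2.16 = £1,769.26; + 6 × £12.11 standing = £1,841.92
Heat pump: 72,900,000 BTU / 3412 = 21,370 kWh heat; / 3.63 = 5,886 kWh in → × £0.196 = £1,153.63; + 6 × £11.52 standing = £1,222.75
Difference = |£1,841.92 − £1,222.75| = £619.16 ≈ £619

£619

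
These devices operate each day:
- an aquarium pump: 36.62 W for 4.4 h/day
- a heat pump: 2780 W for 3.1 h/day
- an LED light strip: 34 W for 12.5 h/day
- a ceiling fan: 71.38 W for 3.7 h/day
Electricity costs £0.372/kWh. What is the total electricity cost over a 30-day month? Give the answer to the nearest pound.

aquarium pump: 36.62 W × 4.4 h × 30 d = 4,834 Wh = 4.834 kWh
heat pump: 2780 W × 3.1 h × 30 d = 258,540 Wh = 258.5 kWh
LED light strip: 34 W × 12.5 h × 30 d = 12,750 Wh = 12.75 kWh
ceiling fan: 71.38 W × 3.7 h × 30 d = 7,923 Wh = 7.923 kWh
Total energy = 4.834 + 258.5 + 12.75 + 7.923 = 284 kWh
Cost = 284 kWh × £0.372 = £105.67 ≈ £106

£106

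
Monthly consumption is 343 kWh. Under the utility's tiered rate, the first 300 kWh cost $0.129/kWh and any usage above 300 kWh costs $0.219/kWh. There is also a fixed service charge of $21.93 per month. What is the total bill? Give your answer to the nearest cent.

$70.05

First 300 kWh × $0.129 = $38.70
Remaining 43 kWh × $0.219 = $9.42
Energy charge = $48.12; + service $21.93 = $70.05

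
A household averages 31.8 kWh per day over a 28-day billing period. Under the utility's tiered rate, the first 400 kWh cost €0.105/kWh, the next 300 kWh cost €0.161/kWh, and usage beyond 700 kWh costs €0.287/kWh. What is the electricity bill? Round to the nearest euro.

€145

Usage = 31.8 kWh/day × 28 days = 890.4 kWh
First 400 kWh × €0.105 = €42.00
Next 300 kWh × €0.161 = €48.30
Remaining 190.4 kWh × €0.287 = €54.64
Total = €144.94 ≈ €145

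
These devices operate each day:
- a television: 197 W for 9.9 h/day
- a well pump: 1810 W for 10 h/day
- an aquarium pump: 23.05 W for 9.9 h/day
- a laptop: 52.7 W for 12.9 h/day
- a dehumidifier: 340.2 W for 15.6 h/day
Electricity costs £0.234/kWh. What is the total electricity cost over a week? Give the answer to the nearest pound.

£43

television: 197 W × 9.9 h × 7 d = 13,652 Wh = 13.65 kWh
well pump: 1810 W × 10 h × 7 d = 126,700 Wh = 126.7 kWh
aquarium pump: 23.05 W × 9.9 h × 7 d = 1,597 Wh = 1.597 kWh
laptop: 52.7 W × 12.9 h × 7 d = 4,759 Wh = 4.759 kWh
dehumidifier: 340.2 W × 15.6 h × 7 d = 37,150 Wh = 37.15 kWh
Total energy = 13.65 + 126.7 + 1.597 + 4.759 + 37.15 = 183.9 kWh
Cost = 183.9 kWh × £0.234 = £43.02 ≈ £43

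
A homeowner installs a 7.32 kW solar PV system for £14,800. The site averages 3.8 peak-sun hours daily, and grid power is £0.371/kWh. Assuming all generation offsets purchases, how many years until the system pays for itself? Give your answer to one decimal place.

Daily generation = 7.32 kW × 3.8 h = 27.82 kWh
Annual generation = 27.82 × 365 = 10153 kWh
Annual savings = 10153 × £0.371 = £3,766.70
Payback = £14,800 / £3,766.70 = 3.93 years

3.9 years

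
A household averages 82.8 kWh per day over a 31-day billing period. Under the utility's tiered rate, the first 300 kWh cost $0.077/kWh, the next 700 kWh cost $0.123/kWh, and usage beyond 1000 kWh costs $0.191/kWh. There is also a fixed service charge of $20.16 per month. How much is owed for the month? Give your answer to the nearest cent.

Usage = 82.8 kWh/day × 31 days = 2566.8 kWh
First 300 kWh × $0.077 = $23.10
Next 700 kWh × $0.123 = $86.10
Remaining 1566.8 kWh × $0.191 = $299.26
Energy charge = $408.46; + service $20.16 = $428.62

$428.62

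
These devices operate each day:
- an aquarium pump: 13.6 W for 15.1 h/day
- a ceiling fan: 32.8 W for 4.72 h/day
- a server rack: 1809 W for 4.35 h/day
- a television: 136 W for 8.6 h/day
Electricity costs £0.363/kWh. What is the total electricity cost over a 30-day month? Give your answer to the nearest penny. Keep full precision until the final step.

aquarium pump: 13.6 W × 15.1 h × 30 d = 6,161 Wh = 6.161 kWh
ceiling fan: 32.8 W × 4.72 h × 30 d = 4,644 Wh = 4.644 kWh
server rack: 1809 W × 4.35 h × 30 d = 236,074 Wh = 236.1 kWh
television: 136 W × 8.6 h × 30 d = 35,088 Wh = 35.09 kWh
Total energy = 6.161 + 4.644 + 236.1 + 35.09 = 282 kWh
Cost = 282 kWh × £0.363 = £102.35

£102.35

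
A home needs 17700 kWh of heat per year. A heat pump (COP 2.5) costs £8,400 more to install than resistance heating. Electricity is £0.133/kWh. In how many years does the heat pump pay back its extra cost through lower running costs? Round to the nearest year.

Resistance: 17700 kWh × £0.133 = £2,354.10/yr
Heat pump: 17700 / 2.5 = 7080 kWh in → × £0.133 = £941.64/yr
Annual savings = £1,412.46
Payback = £8,400 / £1,412.46 = 5.95 years

6 years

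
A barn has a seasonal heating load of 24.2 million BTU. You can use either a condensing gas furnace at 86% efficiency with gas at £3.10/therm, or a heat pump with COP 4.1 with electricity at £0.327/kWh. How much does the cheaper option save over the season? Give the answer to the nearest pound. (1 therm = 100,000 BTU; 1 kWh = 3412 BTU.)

Heat load = 24.2 × 10⁶ BTU = 24,200,000 BTU
Gas: input = 24,200,000 / 0.86 = 28,139,535 BTU = 281.4 therm → 281.4 × £3.10 = £872.33
Heat pump: 24,200,000 BTU / 3412 = 7,093 kWh heat; / 4.1 = 1,730 kWh in → × £0.327 = £565.68
Difference = |£872.33 − £565.68| = £306.65 ≈ £307

£307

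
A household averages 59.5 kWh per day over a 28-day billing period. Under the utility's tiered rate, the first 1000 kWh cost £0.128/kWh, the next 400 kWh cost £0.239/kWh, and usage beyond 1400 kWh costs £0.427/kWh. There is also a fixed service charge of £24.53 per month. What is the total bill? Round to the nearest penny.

Usage = 59.5 kWh/day × 28 days = 1666 kWh
First 1000 kWh × £0.128 = £128.00
Next 400 kWh × £0.239 = £95.60
Remaining 266 kWh × £0.427 = £113.58
Energy charge = £337.18; + service £24.53 = £361.71

£361.71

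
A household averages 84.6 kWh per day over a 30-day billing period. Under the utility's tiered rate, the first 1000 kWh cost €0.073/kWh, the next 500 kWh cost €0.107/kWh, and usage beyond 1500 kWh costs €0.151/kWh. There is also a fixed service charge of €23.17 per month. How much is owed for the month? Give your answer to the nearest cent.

Usage = 84.6 kWh/day × 30 days = 2538 kWh
First 1000 kWh × €0.073 = €73.00
Next 500 kWh × €0.107 = €53.50
Remaining 1038 kWh × €0.151 = €156.74
Energy charge = €283.24; + service €23.17 = €306.41

€306.41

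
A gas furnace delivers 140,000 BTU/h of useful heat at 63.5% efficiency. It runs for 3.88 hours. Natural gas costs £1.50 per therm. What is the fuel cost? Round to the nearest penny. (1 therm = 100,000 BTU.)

Heat delivered = 140,000 BTU/h × 3.88 h = 543,200 BTU
Gas input = 543,200 / 0.635 = 855,433 BTU
= 855,433 / 100,000 = 8.554 therm
Cost = 8.554 × £1.50/therm = £12.83

£12.83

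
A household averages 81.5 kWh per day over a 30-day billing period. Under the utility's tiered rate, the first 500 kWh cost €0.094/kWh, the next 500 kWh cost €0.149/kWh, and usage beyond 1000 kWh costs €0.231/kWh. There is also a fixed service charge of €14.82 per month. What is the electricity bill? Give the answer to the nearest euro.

Usage = 81.5 kWh/day × 30 days = 2445 kWh
First 500 kWh × €0.094 = €47.00
Next 500 kWh × €0.149 = €74.50
Remaining 1445 kWh × €0.231 = €333.80
Energy charge = €455.30; + service €14.82 = €470.12 ≈ €470

€470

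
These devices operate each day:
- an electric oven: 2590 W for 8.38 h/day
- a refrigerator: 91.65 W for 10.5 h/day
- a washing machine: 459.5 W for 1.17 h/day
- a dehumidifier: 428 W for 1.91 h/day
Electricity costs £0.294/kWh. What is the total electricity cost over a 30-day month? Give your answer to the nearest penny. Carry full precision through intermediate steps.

electric oven: 2590 W × 8.38 h × 30 d = 651,126 Wh = 651.1 kWh
refrigerator: 91.65 W × 10.5 h × 30 d = 28,870 Wh = 28.87 kWh
washing machine: 459.5 W × 1.17 h × 30 d = 16,128 Wh = 16.13 kWh
dehumidifier: 428 W × 1.91 h × 30 d = 24,524 Wh = 24.52 kWh
Total energy = 651.1 + 28.87 + 16.13 + 24.52 = 720.6 kWh
Cost = 720.6 kWh × £0.294 = £211.87

£211.87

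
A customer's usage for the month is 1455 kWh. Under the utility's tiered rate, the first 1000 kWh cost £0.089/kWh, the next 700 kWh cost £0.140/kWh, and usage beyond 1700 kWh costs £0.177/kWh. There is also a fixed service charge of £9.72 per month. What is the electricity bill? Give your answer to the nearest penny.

First 1000 kWh × £0.089 = £89.00
Next 455 kWh × £0.140 = £63.70
Remaining tier: 0 kWh (not reached)
Energy charge = £152.70; + service £9.72 = £162.42

£162.42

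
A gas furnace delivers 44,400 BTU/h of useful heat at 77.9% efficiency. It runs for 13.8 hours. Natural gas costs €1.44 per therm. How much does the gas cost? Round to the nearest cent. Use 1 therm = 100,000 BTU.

Heat delivered = 44,400 BTU/h × 13.8 h = 612,720 BTU
Gas input = 612,720 / 0.779 = 786,547 BTU
= 786,547 / 100,000 = 7.865 therm
Cost = 7.865 × €1.44/therm = €11.33

€11.33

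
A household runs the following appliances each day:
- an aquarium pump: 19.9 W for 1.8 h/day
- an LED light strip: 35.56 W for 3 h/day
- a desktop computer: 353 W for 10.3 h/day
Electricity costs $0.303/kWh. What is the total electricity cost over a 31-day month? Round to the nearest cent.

aquarium pump: 19.9 W × 1.8 h × 31 d = 1,110 Wh = 1.11 kWh
LED light strip: 35.56 W × 3 h × 31 d = 3,307 Wh = 3.307 kWh
desktop computer: 353 W × 10.3 h × 31 d = 112,713 Wh = 112.7 kWh
Total energy = 1.11 + 3.307 + 112.7 = 117.1 kWh
Cost = 117.1 kWh × $0.303 = $35.49

$35.49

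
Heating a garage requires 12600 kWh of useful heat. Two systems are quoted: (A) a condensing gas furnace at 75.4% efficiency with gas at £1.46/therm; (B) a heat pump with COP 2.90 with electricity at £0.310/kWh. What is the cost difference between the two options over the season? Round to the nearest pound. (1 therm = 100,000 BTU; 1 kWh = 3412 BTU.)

£514

Heat load = 12600 kWh × 3412 = 42,991,200 BTU
Gas: input = 42,991,200 / 0.754 = 57,017,507 BTU = 570.2 therm → 570.2 × £1.46 = £832.46
Heat pump: 42,991,200 BTU / 3412 = 12,600 kWh heat; / 2.90 = 4,345 kWh in → × £0.310 = £1,346.90
Difference = |£832.46 − £1,346.90| = £514.44 ≈ £514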